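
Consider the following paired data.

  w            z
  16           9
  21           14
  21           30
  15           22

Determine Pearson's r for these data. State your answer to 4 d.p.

n = 4, Σw = 73, Σz = 75, Σw² = 1363, Σz² = 1661, Σwz = 1398
nΣwz − ΣwΣz = 5592 − 5475 = 117
nΣw² − (Σw)² = 5452 − 5329 = 123; nΣz² − (Σz)² = 6644 − 5625 = 1019
r = 117 / √(123 × 1019) = 117 / 354.0297 ≈ 0.3305

0.3305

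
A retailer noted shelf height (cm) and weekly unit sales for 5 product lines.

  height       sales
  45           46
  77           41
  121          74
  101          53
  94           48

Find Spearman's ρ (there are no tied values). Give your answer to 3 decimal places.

Rank height: 1, 2, 5, 4, 3
Rank sales: 2, 1, 5, 4, 3
d = rank(height) − rank(sales): -1, 1, 0, 0, 0; Σd² = 2
ρ = 1 − 6Σd² / [n(n²−1)] = 1 − 6×2 / (5×24) = 1 − 12/120 ≈ 0.900

0.900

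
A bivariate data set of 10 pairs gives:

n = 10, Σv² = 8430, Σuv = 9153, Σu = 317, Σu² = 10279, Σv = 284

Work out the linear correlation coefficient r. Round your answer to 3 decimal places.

0.519

r = (nΣuv − ΣuΣv) / √[(nΣu² − (Σu)²)(nΣv² − (Σv)²)]
Numerator: 10×9153 − 317×284 = 1502
Denominator: √[(102790 − 100489)(84300 − 80656)] = √[2301 × 3644] = 2895.6595
r = 1502 / 2895.6595 ≈ 0.519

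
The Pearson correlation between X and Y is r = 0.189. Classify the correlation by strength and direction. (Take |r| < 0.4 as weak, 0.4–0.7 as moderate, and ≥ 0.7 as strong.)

weak positive

r = 0.189 > 0 so the relationship is positive.
|r| = 0.189, which falls in the weak range.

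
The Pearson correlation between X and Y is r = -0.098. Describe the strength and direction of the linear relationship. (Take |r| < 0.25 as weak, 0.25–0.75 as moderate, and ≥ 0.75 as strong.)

r = -0.098 < 0 so the relationship is negative.
|r| = 0.098, which falls in the weak range.

weak negative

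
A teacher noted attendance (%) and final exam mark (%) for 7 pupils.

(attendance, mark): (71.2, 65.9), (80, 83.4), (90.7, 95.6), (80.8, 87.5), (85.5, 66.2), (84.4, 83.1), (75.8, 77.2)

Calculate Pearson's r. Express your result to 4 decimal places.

0.5854

n = 7, Σx = 568.4, Σy = 558.9, Σx² = 46403.82, Σy² = 45341.87, Σxy = 45630.5
nΣxy − ΣxΣy = 319413.5 − 317678.76 = 1734.74
nΣx² − (Σx)² = 324826.74 − 323078.56 = 1748.18; nΣy² − (Σy)² = 317393.09 − 312369.21 = 5023.88
r = 1734.74 / √(1748.18 × 5023.88) = 1734.74 / 2963.5530 ≈ 0.5854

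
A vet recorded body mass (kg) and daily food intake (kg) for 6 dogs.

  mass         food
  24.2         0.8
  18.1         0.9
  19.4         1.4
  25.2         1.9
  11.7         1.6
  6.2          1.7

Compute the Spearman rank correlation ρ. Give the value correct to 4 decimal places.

-0.0857

Rank mass: 5, 3, 4, 6, 2, 1
Rank food: 1, 2, 3, 6, 4, 5
d = rank(mass) − rank(food): 4, 1, 1, 0, -2, -4; Σd² = 38
ρ = 1 − 6Σd² / [n(n²−1)] = 1 − 6×38 / (6×35) = 1 − 228/210 ≈ -0.0857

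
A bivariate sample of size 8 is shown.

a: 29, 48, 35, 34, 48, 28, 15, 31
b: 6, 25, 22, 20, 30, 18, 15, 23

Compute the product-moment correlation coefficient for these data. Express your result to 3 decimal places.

n = 8, Σa = 268, Σb = 159, Σa² = 9800, Σb² = 3523, Σab = 5706
nΣab − ΣaΣb = 45648 − 42612 = 3036
nΣa² − (Σa)² = 78400 − 71824 = 6576; nΣb² − (Σb)² = 28184 − 25281 = 2903
r = 3036 / √(6576 × 2903) = 3036 / 4369.2251 ≈ 0.695

0.695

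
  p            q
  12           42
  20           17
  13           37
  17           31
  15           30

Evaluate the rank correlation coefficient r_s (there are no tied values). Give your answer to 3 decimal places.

Rank p: 1, 5, 2, 4, 3
Rank q: 5, 1, 4, 3, 2
d = rank(p) − rank(q): -4, 4, -2, 1, 1; Σd² = 38
ρ = 1 − 6Σd² / [n(n²−1)] = 1 − 6×38 / (5×24) = 1 − 228/120 ≈ -0.900

-0.900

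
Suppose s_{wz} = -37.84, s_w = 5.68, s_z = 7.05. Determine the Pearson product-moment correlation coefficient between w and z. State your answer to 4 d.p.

-0.9450

r = Cov(w,z) / (s_w · s_z) = -37.84 / (5.68 × 7.05)
  = -37.84 / 40.0440 ≈ -0.9450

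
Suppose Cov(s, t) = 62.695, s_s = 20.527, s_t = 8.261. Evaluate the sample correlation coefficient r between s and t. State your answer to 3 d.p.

r = Cov(s,t) / (s_s · s_t) = 62.695 / (20.527 × 8.261)
  = 62.695 / 169.5735 ≈ 0.370

0.370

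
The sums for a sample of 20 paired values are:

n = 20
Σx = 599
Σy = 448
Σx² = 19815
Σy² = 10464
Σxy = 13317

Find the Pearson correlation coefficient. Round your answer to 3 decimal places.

r = (nΣxy − ΣxΣy) / √[(nΣx² − (Σx)²)(nΣy² − (Σy)²)]
Numerator: 20×13317 − 599×448 = -2012
Denominator: √[(396300 − 358801)(209280 − 200704)] = √[37499 × 8576] = 17932.9703
r = -2012 / 17932.9703 ≈ -0.112

-0.112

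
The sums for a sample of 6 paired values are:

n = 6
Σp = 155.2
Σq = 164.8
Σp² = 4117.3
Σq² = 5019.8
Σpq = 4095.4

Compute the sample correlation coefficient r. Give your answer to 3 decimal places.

r = (nΣpq − ΣpΣq) / √[(nΣp² − (Σp)²)(nΣq² − (Σq)²)]
Numerator: 6×4095.4 − 155.2×164.8 = -1004.56
Denominator: √[(24703.8 − 24087.04)(30118.8 − 27159.04)] = √[616.76 × 2959.76] = 1351.0964
r = -1004.56 / 1351.0964 ≈ -0.744

-0.744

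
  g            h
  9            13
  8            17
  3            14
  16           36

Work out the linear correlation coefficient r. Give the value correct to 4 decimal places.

0.8703

n = 4, Σg = 36, Σh = 80, Σg² = 410, Σh² = 1950, Σgh = 871
nΣgh − ΣgΣh = 3484 − 2880 = 604
nΣg² − (Σg)² = 1640 − 1296 = 344; nΣh² − (Σh)² = 7800 − 6400 = 1400
r = 604 / √(344 × 1400) = 604 / 693.9741 ≈ 0.8703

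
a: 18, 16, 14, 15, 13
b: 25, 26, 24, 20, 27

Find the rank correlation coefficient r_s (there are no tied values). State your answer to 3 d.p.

-0.200

Rank a: 5, 4, 2, 3, 1
Rank b: 3, 4, 2, 1, 5
d = rank(a) − rank(b): 2, 0, 0, 2, -4; Σd² = 24
ρ = 1 − 6Σd² / [n(n²−1)] = 1 − 6×24 / (5×24) = 1 − 144/120 ≈ -0.200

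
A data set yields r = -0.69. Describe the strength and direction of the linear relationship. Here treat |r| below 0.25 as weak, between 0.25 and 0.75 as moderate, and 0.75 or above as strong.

moderate negative

r = -0.69 < 0 so the relationship is negative.
|r| = 0.69, which falls in the moderate range.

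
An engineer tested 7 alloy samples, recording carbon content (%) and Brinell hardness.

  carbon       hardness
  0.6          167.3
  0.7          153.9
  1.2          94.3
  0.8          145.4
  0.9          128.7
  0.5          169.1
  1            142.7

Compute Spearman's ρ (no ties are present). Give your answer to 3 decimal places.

Rank carbon: 2, 3, 7, 4, 5, 1, 6
Rank hardness: 6, 5, 1, 4, 2, 7, 3
d = rank(carbon) − rank(hardness): -4, -2, 6, 0, 3, -6, 3; Σd² = 110
ρ = 1 − 6Σd² / [n(n²−1)] = 1 − 6×110 / (7×48) = 1 − 660/336 ≈ -0.964

-0.964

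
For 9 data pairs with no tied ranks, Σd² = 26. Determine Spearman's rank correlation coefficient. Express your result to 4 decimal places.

ρ = 1 − 6Σd² / [n(n²−1)] = 1 − 6×26 / (9×80)
  = 1 − 156/720 = 1 − 0.21667 ≈ 0.7833

0.7833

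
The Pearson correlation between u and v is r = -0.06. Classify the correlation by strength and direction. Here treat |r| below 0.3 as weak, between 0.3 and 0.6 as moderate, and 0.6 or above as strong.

weak negative

r = -0.06 < 0 so the relationship is negative.
|r| = 0.06, which falls in the weak range.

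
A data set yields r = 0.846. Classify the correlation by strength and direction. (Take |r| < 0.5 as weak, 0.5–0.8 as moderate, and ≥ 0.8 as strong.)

strong positive

r = 0.846 > 0 so the relationship is positive.
|r| = 0.846, which falls in the strong range.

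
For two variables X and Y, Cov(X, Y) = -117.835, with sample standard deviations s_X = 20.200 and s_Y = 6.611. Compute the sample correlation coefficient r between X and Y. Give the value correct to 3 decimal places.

r = Cov(X,Y) / (s_X · s_Y) = -117.835 / (20.200 × 6.611)
  = -117.835 / 133.5422 ≈ -0.882

-0.882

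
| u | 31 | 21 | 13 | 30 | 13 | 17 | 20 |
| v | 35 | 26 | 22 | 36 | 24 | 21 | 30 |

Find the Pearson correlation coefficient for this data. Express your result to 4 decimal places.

n = 7, Σu = 145, Σv = 194, Σu² = 3329, Σv² = 5598, Σuv = 4266
nΣuv − ΣuΣv = 29862 − 28130 = 1732
nΣu² − (Σu)² = 23303 − 21025 = 2278; nΣv² − (Σv)² = 39186 − 37636 = 1550
r = 1732 / √(2278 × 1550) = 1732 / 1879.0689 ≈ 0.9217

0.9217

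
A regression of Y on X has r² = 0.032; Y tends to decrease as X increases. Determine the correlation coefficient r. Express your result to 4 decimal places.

|r| = √0.032 = 0.1789
The association is negative, so r = −0.1789.

-0.1789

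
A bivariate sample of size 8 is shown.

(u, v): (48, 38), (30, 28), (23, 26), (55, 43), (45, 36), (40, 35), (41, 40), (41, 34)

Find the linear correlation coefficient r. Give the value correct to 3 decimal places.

n = 8, Σu = 323, Σv = 280, Σu² = 13745, Σv² = 10030, Σuv = 11681
nΣuv − ΣuΣv = 93448 − 90440 = 3008
nΣu² − (Σu)² = 109960 − 104329 = 5631; nΣv² − (Σv)² = 80240 − 78400 = 1840
r = 3008 / √(5631 × 1840) = 3008 / 3218.8569 ≈ 0.934

0.934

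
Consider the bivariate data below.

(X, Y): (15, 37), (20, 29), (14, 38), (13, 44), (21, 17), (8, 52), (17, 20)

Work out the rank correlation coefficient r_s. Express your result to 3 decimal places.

-0.964

Rank X: 4, 6, 3, 2, 7, 1, 5
Rank Y: 4, 3, 5, 6, 1, 7, 2
d = rank(X) − rank(Y): 0, 3, -2, -4, 6, -6, 3; Σd² = 110
ρ = 1 − 6Σd² / [n(n²−1)] = 1 − 6×110 / (7×48) = 1 − 660/336 ≈ -0.964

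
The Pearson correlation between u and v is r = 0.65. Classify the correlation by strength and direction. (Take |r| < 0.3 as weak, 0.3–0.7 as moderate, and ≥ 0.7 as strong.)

moderate positive

r = 0.65 > 0 so the relationship is positive.
|r| = 0.65, which falls in the moderate range.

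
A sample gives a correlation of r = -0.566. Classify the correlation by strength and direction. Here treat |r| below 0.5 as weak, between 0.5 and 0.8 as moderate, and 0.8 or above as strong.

r = -0.566 < 0 so the relationship is negative.
|r| = 0.566, which falls in the moderate range.

moderate negative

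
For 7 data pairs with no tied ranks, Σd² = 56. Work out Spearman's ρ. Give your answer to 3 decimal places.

ρ = 1 − 6Σd² / [n(n²−1)] = 1 − 6×56 / (7×48)
  = 1 − 336/336 = 1 − 1.0000 ≈ 0.000

0.000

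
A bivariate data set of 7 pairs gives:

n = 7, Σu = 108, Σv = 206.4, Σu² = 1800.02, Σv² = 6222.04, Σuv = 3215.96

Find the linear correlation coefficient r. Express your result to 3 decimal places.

0.233

r = (nΣuv − ΣuΣv) / √[(nΣu² − (Σu)²)(nΣv² − (Σv)²)]
Numerator: 7×3215.96 − 108×206.4 = 220.52
Denominator: √[(12600.14 − 11664)(43554.28 − 42600.96)] = √[936.14 × 953.32] = 944.6909
r = 220.52 / 944.6909 ≈ 0.233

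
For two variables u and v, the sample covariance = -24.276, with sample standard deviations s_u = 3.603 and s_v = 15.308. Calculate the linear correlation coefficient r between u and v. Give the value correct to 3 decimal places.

-0.440

r = Cov(u,v) / (s_u · s_v) = -24.276 / (3.603 × 15.308)
  = -24.276 / 55.1547 ≈ -0.440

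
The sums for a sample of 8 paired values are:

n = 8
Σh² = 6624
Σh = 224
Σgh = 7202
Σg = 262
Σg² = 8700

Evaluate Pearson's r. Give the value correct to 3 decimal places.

r = (nΣgh − ΣgΣh) / √[(nΣg² − (Σg)²)(nΣh² − (Σh)²)]
Numerator: 8×7202 − 262×224 = -1072
Denominator: √[(69600 − 68644)(52992 − 50176)] = √[956 × 2816] = 1640.7608
r = -1072 / 1640.7608 ≈ -0.653

-0.653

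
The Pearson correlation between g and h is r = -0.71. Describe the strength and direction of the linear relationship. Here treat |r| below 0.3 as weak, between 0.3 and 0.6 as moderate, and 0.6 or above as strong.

r = -0.71 < 0 so the relationship is negative.
|r| = 0.71, which falls in the strong range.

strong negative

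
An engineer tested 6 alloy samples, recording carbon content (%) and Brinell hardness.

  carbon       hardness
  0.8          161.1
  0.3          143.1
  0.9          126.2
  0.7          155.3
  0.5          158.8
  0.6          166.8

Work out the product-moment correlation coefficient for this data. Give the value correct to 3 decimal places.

n = 6, Σx = 3.8, Σy = 911.3, Σx² = 2.64, Σy² = 139515.03, Σxy = 573.58
nΣxy − ΣxΣy = 3441.48 − 3462.94 = -21.46
nΣx² − (Σx)² = 15.84 − 14.44 = 1.4; nΣy² − (Σy)² = 837090.18 − 830467.69 = 6622.49
r = -21.46 / √(1.4 × 6622.49) = -21.46 / 96.2886 ≈ -0.223

-0.223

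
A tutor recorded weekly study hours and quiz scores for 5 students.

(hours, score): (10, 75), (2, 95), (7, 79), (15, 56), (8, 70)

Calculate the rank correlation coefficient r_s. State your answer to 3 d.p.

Rank hours: 4, 1, 2, 5, 3
Rank score: 3, 5, 4, 1, 2
d = rank(hours) − rank(score): 1, -4, -2, 4, 1; Σd² = 38
ρ = 1 − 6Σd² / [n(n²−1)] = 1 − 6×38 / (5×24) = 1 − 228/120 ≈ -0.900

-0.900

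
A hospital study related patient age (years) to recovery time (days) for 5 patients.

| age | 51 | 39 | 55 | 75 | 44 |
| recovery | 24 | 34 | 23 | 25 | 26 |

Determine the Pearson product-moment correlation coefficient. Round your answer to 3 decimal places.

-0.557

n = 5, Σx = 264, Σy = 132, Σx² = 14708, Σy² = 3562, Σxy = 6834
nΣxy − ΣxΣy = 34170 − 34848 = -678
nΣx² − (Σx)² = 73540 − 69696 = 3844; nΣy² − (Σy)² = 17810 − 17424 = 386
r = -678 / √(3844 × 386) = -678 / 1218.1067 ≈ -0.557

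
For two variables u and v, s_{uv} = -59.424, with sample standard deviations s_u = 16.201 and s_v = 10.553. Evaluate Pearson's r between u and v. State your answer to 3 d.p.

r = Cov(u,v) / (s_u · s_v) = -59.424 / (16.201 × 10.553)
  = -59.424 / 170.9692 ≈ -0.348

-0.348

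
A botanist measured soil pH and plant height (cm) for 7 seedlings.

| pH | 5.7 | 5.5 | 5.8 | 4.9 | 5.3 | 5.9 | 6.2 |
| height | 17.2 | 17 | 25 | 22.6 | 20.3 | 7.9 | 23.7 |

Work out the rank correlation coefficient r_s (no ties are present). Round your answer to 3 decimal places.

0.071

Rank pH: 4, 3, 5, 1, 2, 6, 7
Rank height: 3, 2, 7, 5, 4, 1, 6
d = rank(pH) − rank(height): 1, 1, -2, -4, -2, 5, 1; Σd² = 52
ρ = 1 − 6Σd² / [n(n²−1)] = 1 − 6×52 / (7×48) = 1 − 312/336 ≈ 0.071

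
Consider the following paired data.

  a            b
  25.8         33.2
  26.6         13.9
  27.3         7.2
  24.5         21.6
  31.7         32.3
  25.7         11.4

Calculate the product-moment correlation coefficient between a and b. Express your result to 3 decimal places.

0.345

n = 6, Σa = 161.6, Σb = 119.6, Σa² = 4384.12, Σb² = 2987.1, Σab = 3268.95
nΣab − ΣaΣb = 19613.7 − 19327.36 = 286.34
nΣa² − (Σa)² = 26304.72 − 26114.56 = 190.16; nΣb² − (Σb)² = 17922.6 − 14304.16 = 3618.44
r = 286.34 / √(190.16 × 3618.44) = 286.34 / 829.5074 ≈ 0.345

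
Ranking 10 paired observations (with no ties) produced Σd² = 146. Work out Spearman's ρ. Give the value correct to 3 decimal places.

ρ = 1 − 6Σd² / [n(n²−1)] = 1 − 6×146 / (10×99)
  = 1 − 876/990 = 1 − 0.8848 ≈ 0.115

0.115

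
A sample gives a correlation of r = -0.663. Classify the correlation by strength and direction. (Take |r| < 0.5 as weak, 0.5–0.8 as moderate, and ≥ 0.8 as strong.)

moderate negative

r = -0.663 < 0 so the relationship is negative.
|r| = 0.663, which falls in the moderate range.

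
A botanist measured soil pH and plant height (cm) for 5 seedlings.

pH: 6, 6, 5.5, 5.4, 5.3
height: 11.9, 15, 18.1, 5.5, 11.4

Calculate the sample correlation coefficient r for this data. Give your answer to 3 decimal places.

0.310

n = 5, Σx = 28.2, Σy = 61.9, Σx² = 159.5, Σy² = 854.43, Σxy = 351.07
nΣxy − ΣxΣy = 1755.35 − 1745.58 = 9.77
nΣx² − (Σx)² = 797.5 − 795.24 = 2.26; nΣy² − (Σy)² = 4272.15 − 3831.61 = 440.54
r = 9.77 / √(2.26 × 440.54) = 9.77 / 31.5535 ≈ 0.310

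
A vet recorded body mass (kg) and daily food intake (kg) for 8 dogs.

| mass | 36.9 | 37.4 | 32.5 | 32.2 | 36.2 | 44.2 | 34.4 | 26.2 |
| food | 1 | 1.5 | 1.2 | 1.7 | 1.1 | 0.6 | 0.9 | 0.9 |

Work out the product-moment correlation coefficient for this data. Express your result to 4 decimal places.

-0.3041

n = 8, Σx = 280, Σy = 8.9, Σx² = 9987.34, Σy² = 10.77, Σxy = 307.62
nΣxy − ΣxΣy = 2460.96 − 2492 = -31.04
nΣx² − (Σx)² = 79898.72 − 78400 = 1498.72; nΣy² − (Σy)² = 86.16 − 79.21 = 6.95
r = -31.04 / √(1498.72 × 6.95) = -31.04 / 102.0593 ≈ -0.3041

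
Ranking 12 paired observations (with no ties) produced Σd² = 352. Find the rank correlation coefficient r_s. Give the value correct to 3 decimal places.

-0.231

ρ = 1 − 6Σd² / [n(n²−1)] = 1 − 6×352 / (12×143)
  = 1 − 2112/1716 = 1 − 1.2308 ≈ -0.231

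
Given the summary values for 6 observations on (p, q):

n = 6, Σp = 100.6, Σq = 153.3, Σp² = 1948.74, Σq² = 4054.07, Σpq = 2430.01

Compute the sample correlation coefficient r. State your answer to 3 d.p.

-0.740

r = (nΣpq − ΣpΣq) / √[(nΣp² − (Σp)²)(nΣq² − (Σq)²)]
Numerator: 6×2430.01 − 100.6×153.3 = -841.92
Denominator: √[(11692.44 − 10120.36)(24324.42 − 23500.89)] = √[1572.08 × 823.53] = 1137.8291
r = -841.92 / 1137.8291 ≈ -0.740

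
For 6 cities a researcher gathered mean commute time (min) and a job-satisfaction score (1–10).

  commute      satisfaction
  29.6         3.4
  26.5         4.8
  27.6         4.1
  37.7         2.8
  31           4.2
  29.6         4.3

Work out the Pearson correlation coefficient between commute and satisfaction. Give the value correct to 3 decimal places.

n = 6, Σx = 182, Σy = 23.6, Σx² = 5598.62, Σy² = 95.38, Σxy = 704.04
nΣxy − ΣxΣy = 4224.24 − 4295.2 = -70.96
nΣx² − (Σx)² = 33591.72 − 33124 = 467.72; nΣy² − (Σy)² = 572.28 − 556.96 = 15.32
r = -70.96 / √(467.72 × 15.32) = -70.96 / 84.6491 ≈ -0.838

-0.838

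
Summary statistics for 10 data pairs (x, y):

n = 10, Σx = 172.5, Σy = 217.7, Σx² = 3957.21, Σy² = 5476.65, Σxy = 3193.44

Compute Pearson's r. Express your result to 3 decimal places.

r = (nΣxy − ΣxΣy) / √[(nΣx² − (Σx)²)(nΣy² − (Σy)²)]
Numerator: 10×3193.44 − 172.5×217.7 = -5618.85
Denominator: √[(39572.1 − 29756.25)(54766.5 − 47393.29)] = √[9815.85 × 7373.21] = 8507.3100
r = -5618.85 / 8507.3100 ≈ -0.660

-0.660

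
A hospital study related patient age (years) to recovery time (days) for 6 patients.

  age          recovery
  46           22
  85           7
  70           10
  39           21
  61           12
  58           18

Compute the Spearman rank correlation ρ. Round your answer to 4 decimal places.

-0.9429

Rank age: 2, 6, 5, 1, 4, 3
Rank recovery: 6, 1, 2, 5, 3, 4
d = rank(age) − rank(recovery): -4, 5, 3, -4, 1, -1; Σd² = 68
ρ = 1 − 6Σd² / [n(n²−1)] = 1 − 6×68 / (6×35) = 1 − 408/210 ≈ -0.9429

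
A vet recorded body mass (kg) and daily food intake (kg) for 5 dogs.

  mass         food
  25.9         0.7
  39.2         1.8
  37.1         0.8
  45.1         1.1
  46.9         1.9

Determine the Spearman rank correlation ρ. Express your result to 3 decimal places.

Rank mass: 1, 3, 2, 4, 5
Rank food: 1, 4, 2, 3, 5
d = rank(mass) − rank(food): 0, -1, 0, 1, 0; Σd² = 2
ρ = 1 − 6Σd² / [n(n²−1)] = 1 − 6×2 / (5×24) = 1 − 12/120 ≈ 0.900

0.900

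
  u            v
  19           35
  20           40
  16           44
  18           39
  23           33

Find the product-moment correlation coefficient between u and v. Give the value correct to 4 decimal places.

-0.8309

n = 5, Σu = 96, Σv = 191, Σu² = 1870, Σv² = 7371, Σuv = 3630
nΣuv − ΣuΣv = 18150 − 18336 = -186
nΣu² − (Σu)² = 9350 − 9216 = 134; nΣv² − (Σv)² = 36855 − 36481 = 374
r = -186 / √(134 × 374) = -186 / 223.8660 ≈ -0.8309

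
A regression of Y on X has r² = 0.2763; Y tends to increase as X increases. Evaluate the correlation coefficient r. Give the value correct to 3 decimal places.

0.526

|r| = √0.2763 = 0.526
The association is positive, so r = 0.526.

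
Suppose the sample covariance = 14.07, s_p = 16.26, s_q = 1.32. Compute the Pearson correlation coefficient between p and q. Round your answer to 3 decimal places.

r = Cov(p,q) / (s_p · s_q) = 14.07 / (16.26 × 1.32)
  = 14.07 / 21.4632 ≈ 0.656

0.656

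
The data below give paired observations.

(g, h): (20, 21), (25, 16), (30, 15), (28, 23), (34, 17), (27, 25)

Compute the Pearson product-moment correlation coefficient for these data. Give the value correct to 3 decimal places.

n = 6, Σg = 164, Σh = 117, Σg² = 4594, Σh² = 2365, Σgh = 3167
nΣgh − ΣgΣh = 19002 − 19188 = -186
nΣg² − (Σg)² = 27564 − 26896 = 668; nΣh² − (Σh)² = 14190 − 13689 = 501
r = -186 / √(668 × 501) = -186 / 578.5050 ≈ -0.322

-0.322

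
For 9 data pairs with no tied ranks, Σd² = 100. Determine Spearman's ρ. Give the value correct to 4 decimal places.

ρ = 1 − 6Σd² / [n(n²−1)] = 1 − 6×100 / (9×80)
  = 1 − 600/720 = 1 − 0.83333 ≈ 0.1667

0.1667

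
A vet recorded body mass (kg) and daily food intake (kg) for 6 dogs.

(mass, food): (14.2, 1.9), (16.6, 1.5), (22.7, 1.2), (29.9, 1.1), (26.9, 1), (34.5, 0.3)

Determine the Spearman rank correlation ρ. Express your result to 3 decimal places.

-0.943

Rank mass: 1, 2, 3, 5, 4, 6
Rank food: 6, 5, 4, 3, 2, 1
d = rank(mass) − rank(food): -5, -3, -1, 2, 2, 5; Σd² = 68
ρ = 1 − 6Σd² / [n(n²−1)] = 1 − 6×68 / (6×35) = 1 − 408/210 ≈ -0.943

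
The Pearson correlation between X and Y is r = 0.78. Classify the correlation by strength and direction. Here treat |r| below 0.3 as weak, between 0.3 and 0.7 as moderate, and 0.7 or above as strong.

r = 0.78 > 0 so the relationship is positive.
|r| = 0.78, which falls in the strong range.

strong positive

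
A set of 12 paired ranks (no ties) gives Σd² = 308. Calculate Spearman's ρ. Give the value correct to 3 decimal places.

ρ = 1 − 6Σd² / [n(n²−1)] = 1 − 6×308 / (12×143)
  = 1 − 1848/1716 = 1 − 1.0769 ≈ -0.077

-0.077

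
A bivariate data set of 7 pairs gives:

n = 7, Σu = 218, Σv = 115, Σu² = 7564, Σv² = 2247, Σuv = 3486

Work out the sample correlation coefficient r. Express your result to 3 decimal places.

-0.181

r = (nΣuv − ΣuΣv) / √[(nΣu² − (Σu)²)(nΣv² − (Σv)²)]
Numerator: 7×3486 − 218×115 = -668
Denominator: √[(52948 − 47524)(15729 − 13225)] = √[5424 × 2504] = 3685.3353
r = -668 / 3685.3353 ≈ -0.181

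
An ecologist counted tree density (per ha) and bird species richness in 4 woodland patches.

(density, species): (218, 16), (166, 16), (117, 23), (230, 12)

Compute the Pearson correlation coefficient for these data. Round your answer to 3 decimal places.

-0.912

n = 4, Σx = 731, Σy = 67, Σx² = 141669, Σy² = 1185, Σxy = 11595
nΣxy − ΣxΣy = 46380 − 48977 = -2597
nΣx² − (Σx)² = 566676 − 534361 = 32315; nΣy² − (Σy)² = 4740 − 4489 = 251
r = -2597 / √(32315 × 251) = -2597 / 2847.9932 ≈ -0.912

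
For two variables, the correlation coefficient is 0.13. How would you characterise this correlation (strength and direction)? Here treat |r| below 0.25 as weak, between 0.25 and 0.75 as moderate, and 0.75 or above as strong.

r = 0.13 > 0 so the relationship is positive.
|r| = 0.13, which falls in the weak range.

weak positive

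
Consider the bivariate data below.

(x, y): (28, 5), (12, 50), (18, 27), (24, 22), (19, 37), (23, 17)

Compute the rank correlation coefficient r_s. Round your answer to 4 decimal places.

Rank x: 6, 1, 2, 5, 3, 4
Rank y: 1, 6, 4, 3, 5, 2
d = rank(x) − rank(y): 5, -5, -2, 2, -2, 2; Σd² = 66
ρ = 1 − 6Σd² / [n(n²−1)] = 1 − 6×66 / (6×35) = 1 − 396/210 ≈ -0.8857

-0.8857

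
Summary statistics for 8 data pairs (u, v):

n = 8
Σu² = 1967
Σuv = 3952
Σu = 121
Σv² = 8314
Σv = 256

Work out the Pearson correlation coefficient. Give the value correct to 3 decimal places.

0.619

r = (nΣuv − ΣuΣv) / √[(nΣu² − (Σu)²)(nΣv² − (Σv)²)]
Numerator: 8×3952 − 121×256 = 640
Denominator: √[(15736 − 14641)(66512 − 65536)] = √[1095 × 976] = 1033.7891
r = 640 / 1033.7891 ≈ 0.619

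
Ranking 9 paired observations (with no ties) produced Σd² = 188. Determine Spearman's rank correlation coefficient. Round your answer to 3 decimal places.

-0.567

ρ = 1 − 6Σd² / [n(n²−1)] = 1 − 6×188 / (9×80)
  = 1 − 1128/720 = 1 − 1.5667 ≈ -0.567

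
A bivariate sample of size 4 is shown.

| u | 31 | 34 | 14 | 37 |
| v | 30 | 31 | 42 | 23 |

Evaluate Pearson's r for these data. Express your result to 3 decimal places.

n = 4, Σu = 116, Σv = 126, Σu² = 3682, Σv² = 4154, Σuv = 3423
nΣuv − ΣuΣv = 13692 − 14616 = -924
nΣu² − (Σu)² = 14728 − 13456 = 1272; nΣv² − (Σv)² = 16616 − 15876 = 740
r = -924 / √(1272 × 740) = -924 / 970.1959 ≈ -0.952

-0.952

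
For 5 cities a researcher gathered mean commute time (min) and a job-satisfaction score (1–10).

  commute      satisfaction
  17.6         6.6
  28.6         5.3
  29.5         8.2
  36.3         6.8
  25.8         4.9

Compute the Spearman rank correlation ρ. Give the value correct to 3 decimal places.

0.600

Rank commute: 1, 3, 4, 5, 2
Rank satisfaction: 3, 2, 5, 4, 1
d = rank(commute) − rank(satisfaction): -2, 1, -1, 1, 1; Σd² = 8
ρ = 1 − 6Σd² / [n(n²−1)] = 1 − 6×8 / (5×24) = 1 − 48/120 ≈ 0.600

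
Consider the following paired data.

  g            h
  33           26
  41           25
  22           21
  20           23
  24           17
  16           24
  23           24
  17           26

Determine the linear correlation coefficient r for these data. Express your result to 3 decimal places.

0.190

n = 8, Σg = 196, Σh = 186, Σg² = 5304, Σh² = 4388, Σgh = 4591
nΣgh − ΣgΣh = 36728 − 36456 = 272
nΣg² − (Σg)² = 42432 − 38416 = 4016; nΣh² − (Σh)² = 35104 − 34596 = 508
r = 272 / √(4016 × 508) = 272 / 1428.3305 ≈ 0.190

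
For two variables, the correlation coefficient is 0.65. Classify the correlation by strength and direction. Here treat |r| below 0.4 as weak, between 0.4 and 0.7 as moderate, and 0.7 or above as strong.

moderate positive

r = 0.65 > 0 so the relationship is positive.
|r| = 0.65, which falls in the moderate range.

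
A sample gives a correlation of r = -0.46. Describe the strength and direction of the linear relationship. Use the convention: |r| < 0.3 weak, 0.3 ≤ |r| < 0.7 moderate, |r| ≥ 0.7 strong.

moderate negative

r = -0.46 < 0 so the relationship is negative.
|r| = 0.46, which falls in the moderate range.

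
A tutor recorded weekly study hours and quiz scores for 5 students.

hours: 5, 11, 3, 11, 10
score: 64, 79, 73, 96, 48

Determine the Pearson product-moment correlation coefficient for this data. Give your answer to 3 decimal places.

n = 5, Σx = 40, Σy = 360, Σx² = 376, Σy² = 27186, Σxy = 2944
nΣxy − ΣxΣy = 14720 − 14400 = 320
nΣx² − (Σx)² = 1880 − 1600 = 280; nΣy² − (Σy)² = 135930 − 129600 = 6330
r = 320 / √(280 × 6330) = 320 / 1331.3151 ≈ 0.240

0.240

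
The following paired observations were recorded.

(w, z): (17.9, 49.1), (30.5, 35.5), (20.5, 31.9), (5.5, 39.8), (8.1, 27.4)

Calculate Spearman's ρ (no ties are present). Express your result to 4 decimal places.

-0.1000

Rank w: 3, 5, 4, 1, 2
Rank z: 5, 3, 2, 4, 1
d = rank(w) − rank(z): -2, 2, 2, -3, 1; Σd² = 22
ρ = 1 − 6Σd² / [n(n²−1)] = 1 − 6×22 / (5×24) = 1 − 132/120 ≈ -0.1000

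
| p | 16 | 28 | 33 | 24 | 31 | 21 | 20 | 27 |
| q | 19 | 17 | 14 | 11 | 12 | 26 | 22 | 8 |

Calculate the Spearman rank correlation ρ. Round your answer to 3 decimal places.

Rank p: 1, 6, 8, 4, 7, 3, 2, 5
Rank q: 6, 5, 4, 2, 3, 8, 7, 1
d = rank(p) − rank(q): -5, 1, 4, 2, 4, -5, -5, 4; Σd² = 128
ρ = 1 − 6Σd² / [n(n²−1)] = 1 − 6×128 / (8×63) = 1 − 768/504 ≈ -0.524

-0.524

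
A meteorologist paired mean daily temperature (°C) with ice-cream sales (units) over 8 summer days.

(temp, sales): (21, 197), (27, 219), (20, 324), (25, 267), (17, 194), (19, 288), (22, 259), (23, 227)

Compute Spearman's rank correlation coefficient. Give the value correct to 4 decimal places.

0.0000

Rank temp: 4, 8, 3, 7, 1, 2, 5, 6
Rank sales: 2, 3, 8, 6, 1, 7, 5, 4
d = rank(temp) − rank(sales): 2, 5, -5, 1, 0, -5, 0, 2; Σd² = 84
ρ = 1 − 6Σd² / [n(n²−1)] = 1 − 6×84 / (8×63) = 1 − 504/504 ≈ 0.0000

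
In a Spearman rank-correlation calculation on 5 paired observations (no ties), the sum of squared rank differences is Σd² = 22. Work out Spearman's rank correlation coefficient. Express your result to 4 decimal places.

ρ = 1 − 6Σd² / [n(n²−1)] = 1 − 6×22 / (5×24)
  = 1 − 132/120 = 1 − 1.10000 ≈ -0.1000

-0.1000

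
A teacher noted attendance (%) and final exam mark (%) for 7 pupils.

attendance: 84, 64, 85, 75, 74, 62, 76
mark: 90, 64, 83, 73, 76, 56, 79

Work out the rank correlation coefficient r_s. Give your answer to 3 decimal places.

Rank attendance: 6, 2, 7, 4, 3, 1, 5
Rank mark: 7, 2, 6, 3, 4, 1, 5
d = rank(attendance) − rank(mark): -1, 0, 1, 1, -1, 0, 0; Σd² = 4
ρ = 1 − 6Σd² / [n(n²−1)] = 1 − 6×4 / (7×48) = 1 − 24/336 ≈ 0.929

0.929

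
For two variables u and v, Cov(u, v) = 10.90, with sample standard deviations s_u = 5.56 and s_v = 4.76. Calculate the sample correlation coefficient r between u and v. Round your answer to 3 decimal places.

r = Cov(u,v) / (s_u · s_v) = 10.90 / (5.56 × 4.76)
  = 10.90 / 26.4656 ≈ 0.412

0.412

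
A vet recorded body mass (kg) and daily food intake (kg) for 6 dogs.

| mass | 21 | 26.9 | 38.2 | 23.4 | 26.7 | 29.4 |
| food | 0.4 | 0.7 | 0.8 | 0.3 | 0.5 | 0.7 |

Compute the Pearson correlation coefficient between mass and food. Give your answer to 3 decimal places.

0.835

n = 6, Σx = 165.6, Σy = 3.4, Σx² = 4748.66, Σy² = 2.12, Σxy = 98.74
nΣxy − ΣxΣy = 592.44 − 563.04 = 29.4
nΣx² − (Σx)² = 28491.96 − 27423.36 = 1068.6; nΣy² − (Σy)² = 12.72 − 11.56 = 1.16
r = 29.4 / √(1068.6 × 1.16) = 29.4 / 35.2076 ≈ 0.835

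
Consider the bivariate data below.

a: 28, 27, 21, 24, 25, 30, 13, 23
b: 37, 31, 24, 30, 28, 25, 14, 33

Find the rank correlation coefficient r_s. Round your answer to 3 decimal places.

Rank a: 7, 6, 2, 4, 5, 8, 1, 3
Rank b: 8, 6, 2, 5, 4, 3, 1, 7
d = rank(a) − rank(b): -1, 0, 0, -1, 1, 5, 0, -4; Σd² = 44
ρ = 1 − 6Σd² / [n(n²−1)] = 1 − 6×44 / (8×63) = 1 − 264/504 ≈ 0.476

0.476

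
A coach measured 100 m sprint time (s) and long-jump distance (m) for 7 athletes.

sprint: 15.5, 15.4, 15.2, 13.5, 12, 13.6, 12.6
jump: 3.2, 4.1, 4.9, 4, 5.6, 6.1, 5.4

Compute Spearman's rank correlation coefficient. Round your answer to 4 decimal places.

Rank sprint: 7, 6, 5, 3, 1, 4, 2
Rank jump: 1, 3, 4, 2, 6, 7, 5
d = rank(sprint) − rank(jump): 6, 3, 1, 1, -5, -3, -3; Σd² = 90
ρ = 1 − 6Σd² / [n(n²−1)] = 1 − 6×90 / (7×48) = 1 − 540/336 ≈ -0.6071

-0.6071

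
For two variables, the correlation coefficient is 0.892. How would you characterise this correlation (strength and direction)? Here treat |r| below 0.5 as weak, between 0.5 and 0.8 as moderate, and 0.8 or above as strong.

strong positive

r = 0.892 > 0 so the relationship is positive.
|r| = 0.892, which falls in the strong range.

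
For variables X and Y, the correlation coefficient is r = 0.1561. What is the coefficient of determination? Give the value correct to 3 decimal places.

r² = (0.1561)² = 0.024

0.024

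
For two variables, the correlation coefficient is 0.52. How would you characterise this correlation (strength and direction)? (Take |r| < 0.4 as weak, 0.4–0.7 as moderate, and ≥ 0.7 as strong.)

r = 0.52 > 0 so the relationship is positive.
|r| = 0.52, which falls in the moderate range.

moderate positive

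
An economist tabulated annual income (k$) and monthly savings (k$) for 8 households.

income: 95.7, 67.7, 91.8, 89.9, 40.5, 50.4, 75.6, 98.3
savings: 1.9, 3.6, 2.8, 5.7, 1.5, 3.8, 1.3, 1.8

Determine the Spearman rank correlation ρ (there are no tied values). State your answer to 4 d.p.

Rank income: 7, 3, 6, 5, 1, 2, 4, 8
Rank savings: 4, 6, 5, 8, 2, 7, 1, 3
d = rank(income) − rank(savings): 3, -3, 1, -3, -1, -5, 3, 5; Σd² = 88
ρ = 1 − 6Σd² / [n(n²−1)] = 1 − 6×88 / (8×63) = 1 − 528/504 ≈ -0.0476

-0.0476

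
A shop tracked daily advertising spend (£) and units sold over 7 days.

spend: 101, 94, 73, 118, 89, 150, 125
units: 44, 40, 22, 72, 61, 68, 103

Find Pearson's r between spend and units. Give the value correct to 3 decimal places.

n = 7, Σx = 750, Σy = 410, Σx² = 84336, Σy² = 28158, Σxy = 46810
nΣxy − ΣxΣy = 327670 − 307500 = 20170
nΣx² − (Σx)² = 590352 − 562500 = 27852; nΣy² − (Σy)² = 197106 − 168100 = 29006
r = 20170 / √(27852 × 29006) = 20170 / 28423.1439 ≈ 0.710

0.710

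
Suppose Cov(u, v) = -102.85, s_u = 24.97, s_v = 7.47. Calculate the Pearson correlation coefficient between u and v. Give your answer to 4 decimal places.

r = Cov(u,v) / (s_u · s_v) = -102.85 / (24.97 × 7.47)
  = -102.85 / 186.5259 ≈ -0.5514

-0.5514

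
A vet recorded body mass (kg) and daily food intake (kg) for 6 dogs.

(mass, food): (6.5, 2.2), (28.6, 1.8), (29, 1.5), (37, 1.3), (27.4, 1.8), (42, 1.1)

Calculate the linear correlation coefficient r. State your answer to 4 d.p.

n = 6, Σx = 170.5, Σy = 9.7, Σx² = 5584.97, Σy² = 16.47, Σxy = 252.9
nΣxy − ΣxΣy = 1517.4 − 1653.85 = -136.45
nΣx² − (Σx)² = 33509.82 − 29070.25 = 4439.57; nΣy² − (Σy)² = 98.82 − 94.09 = 4.73
r = -136.45 / √(4439.57 × 4.73) = -136.45 / 144.9109 ≈ -0.9416

-0.9416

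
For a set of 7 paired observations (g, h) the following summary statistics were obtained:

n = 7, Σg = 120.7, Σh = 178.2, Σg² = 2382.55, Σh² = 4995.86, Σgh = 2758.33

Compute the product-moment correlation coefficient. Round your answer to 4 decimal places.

-0.8449

r = (nΣgh − ΣgΣh) / √[(nΣg² − (Σg)²)(nΣh² − (Σh)²)]
Numerator: 7×2758.33 − 120.7×178.2 = -2200.43
Denominator: √[(16677.85 − 14568.49)(34971.02 − 31755.24)] = √[2109.36 × 3215.78] = 2604.4650
r = -2200.43 / 2604.4650 ≈ -0.8449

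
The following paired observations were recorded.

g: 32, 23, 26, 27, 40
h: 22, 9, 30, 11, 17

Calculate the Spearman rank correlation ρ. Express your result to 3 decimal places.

Rank g: 4, 1, 2, 3, 5
Rank h: 4, 1, 5, 2, 3
d = rank(g) − rank(h): 0, 0, -3, 1, 2; Σd² = 14
ρ = 1 − 6Σd² / [n(n²−1)] = 1 − 6×14 / (5×24) = 1 − 84/120 ≈ 0.300

0.300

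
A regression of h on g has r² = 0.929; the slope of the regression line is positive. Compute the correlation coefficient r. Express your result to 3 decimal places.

|r| = √0.929 = 0.964
The association is positive, so r = 0.964.

0.964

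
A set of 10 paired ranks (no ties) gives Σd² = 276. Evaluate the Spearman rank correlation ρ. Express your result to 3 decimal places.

ρ = 1 − 6Σd² / [n(n²−1)] = 1 − 6×276 / (10×99)
  = 1 − 1656/990 = 1 − 1.6727 ≈ -0.673

-0.673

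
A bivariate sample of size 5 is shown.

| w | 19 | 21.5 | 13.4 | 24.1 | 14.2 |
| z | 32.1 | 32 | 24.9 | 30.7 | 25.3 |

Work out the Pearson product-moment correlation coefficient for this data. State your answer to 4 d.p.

n = 5, Σw = 92.2, Σz = 145, Σw² = 1785.26, Σz² = 4257, Σwz = 2730.69
nΣwz − ΣwΣz = 13653.45 − 13369 = 284.45
nΣw² − (Σw)² = 8926.3 − 8500.84 = 425.46; nΣz² − (Σz)² = 21285 − 21025 = 260
r = 284.45 / √(425.46 × 260) = 284.45 / 332.5952 ≈ 0.8552

0.8552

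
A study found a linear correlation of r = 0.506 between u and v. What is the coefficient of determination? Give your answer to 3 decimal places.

r² = (0.506)² = 0.256

0.256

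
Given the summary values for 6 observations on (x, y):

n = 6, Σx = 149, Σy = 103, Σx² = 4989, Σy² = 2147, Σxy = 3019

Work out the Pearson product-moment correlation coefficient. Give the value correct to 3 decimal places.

0.660

r = (nΣxy − ΣxΣy) / √[(nΣx² − (Σx)²)(nΣy² − (Σy)²)]
Numerator: 6×3019 − 149×103 = 2767
Denominator: √[(29934 − 22201)(12882 − 10609)] = √[7733 × 2273] = 4192.5063
r = 2767 / 4192.5063 ≈ 0.660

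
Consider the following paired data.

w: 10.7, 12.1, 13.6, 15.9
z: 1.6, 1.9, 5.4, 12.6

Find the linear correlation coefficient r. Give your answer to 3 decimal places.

n = 4, Σw = 52.3, Σz = 21.5, Σw² = 698.67, Σz² = 194.09, Σwz = 313.89
nΣwz − ΣwΣz = 1255.56 − 1124.45 = 131.11
nΣw² − (Σw)² = 2794.68 − 2735.29 = 59.39; nΣz² − (Σz)² = 776.36 − 462.25 = 314.11
r = 131.11 / √(59.39 × 314.11) = 131.11 / 136.5833 ≈ 0.960

0.960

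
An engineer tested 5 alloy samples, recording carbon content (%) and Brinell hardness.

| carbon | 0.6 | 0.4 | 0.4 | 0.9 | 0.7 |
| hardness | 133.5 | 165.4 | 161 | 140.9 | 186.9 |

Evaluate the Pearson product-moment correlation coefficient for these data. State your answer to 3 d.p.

n = 5, Σx = 3, Σy = 787.7, Σx² = 1.98, Σy² = 125884.83, Σxy = 468.3
nΣxy − ΣxΣy = 2341.5 − 2363.1 = -21.6
nΣx² − (Σx)² = 9.9 − 9 = 0.9; nΣy² − (Σy)² = 629424.15 − 620471.29 = 8952.86
r = -21.6 / √(0.9 × 8952.86) = -21.6 / 89.7640 ≈ -0.241

-0.241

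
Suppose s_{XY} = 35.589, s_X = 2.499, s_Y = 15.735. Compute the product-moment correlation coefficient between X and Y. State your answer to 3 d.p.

0.905

r = Cov(X,Y) / (s_X · s_Y) = 35.589 / (2.499 × 15.735)
  = 35.589 / 39.3218 ≈ 0.905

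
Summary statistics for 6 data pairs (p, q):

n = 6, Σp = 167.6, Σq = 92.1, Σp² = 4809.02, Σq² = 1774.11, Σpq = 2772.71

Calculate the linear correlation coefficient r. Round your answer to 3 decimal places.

r = (nΣpq − ΣpΣq) / √[(nΣp² − (Σp)²)(nΣq² − (Σq)²)]
Numerator: 6×2772.71 − 167.6×92.1 = 1200.3
Denominator: √[(28854.12 − 28089.76)(10644.66 − 8482.41)] = √[764.36 × 2162.25] = 1285.5884
r = 1200.3 / 1285.5884 ≈ 0.934

0.934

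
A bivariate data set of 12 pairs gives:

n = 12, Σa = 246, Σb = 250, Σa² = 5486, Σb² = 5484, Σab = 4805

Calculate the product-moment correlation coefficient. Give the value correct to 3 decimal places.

-0.916

r = (nΣab − ΣaΣb) / √[(nΣa² − (Σa)²)(nΣb² − (Σb)²)]
Numerator: 12×4805 − 246×250 = -3840
Denominator: √[(65832 − 60516)(65808 − 62500)] = √[5316 × 3308] = 4193.4864
r = -3840 / 4193.4864 ≈ -0.916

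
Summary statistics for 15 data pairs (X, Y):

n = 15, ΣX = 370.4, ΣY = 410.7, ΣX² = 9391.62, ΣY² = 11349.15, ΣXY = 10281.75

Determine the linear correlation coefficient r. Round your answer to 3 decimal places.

0.877

r = (nΣXY − ΣXΣY) / √[(nΣX² − (ΣX)²)(nΣY² − (ΣY)²)]
Numerator: 15×10281.75 − 370.4×410.7 = 2102.97
Denominator: √[(140874.3 − 137196.16)(170237.25 − 168674.49)] = √[3678.14 × 1562.76] = 2397.5091
r = 2102.97 / 2397.5091 ≈ 0.877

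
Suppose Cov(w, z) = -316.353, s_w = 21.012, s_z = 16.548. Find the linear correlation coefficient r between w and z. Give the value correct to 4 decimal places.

-0.9098

r = Cov(w,z) / (s_w · s_z) = -316.353 / (21.012 × 16.548)
  = -316.353 / 347.7066 ≈ -0.9098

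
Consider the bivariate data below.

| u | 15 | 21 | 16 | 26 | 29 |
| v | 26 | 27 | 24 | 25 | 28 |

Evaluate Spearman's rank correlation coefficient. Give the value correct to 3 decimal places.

0.500

Rank u: 1, 3, 2, 4, 5
Rank v: 3, 4, 1, 2, 5
d = rank(u) − rank(v): -2, -1, 1, 2, 0; Σd² = 10
ρ = 1 − 6Σd² / [n(n²−1)] = 1 − 6×10 / (5×24) = 1 − 60/120 ≈ 0.500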